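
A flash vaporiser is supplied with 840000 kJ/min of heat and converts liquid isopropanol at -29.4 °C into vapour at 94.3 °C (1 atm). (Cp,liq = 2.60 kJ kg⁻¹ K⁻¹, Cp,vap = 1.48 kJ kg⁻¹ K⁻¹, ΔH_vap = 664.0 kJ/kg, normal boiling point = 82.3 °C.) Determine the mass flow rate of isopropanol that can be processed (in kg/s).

ṁ = 14.4 kg/s

Δh = 2.60×(82.3−-29.4) + 664.0 + 1.48×(94.3−82.3) = 972.18 kJ/kg
Q = 840000 kJ/min = 14000 kJ/s = 14000 kJ/s
ṁ = Q/Δh = 14000 / 972.18 = 14.401 kg/s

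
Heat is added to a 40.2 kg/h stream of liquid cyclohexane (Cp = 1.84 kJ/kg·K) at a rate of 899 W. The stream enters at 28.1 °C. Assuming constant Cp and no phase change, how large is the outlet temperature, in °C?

T_out = 71.9 °C

Q = 899 W = 3236.4 kJ/h
ΔT = Q/(ṁ·Cp) = 3236.4/(40.2×1.84) = 43.754 K
T_out = 28.1 + 43.754 = 71.854 °C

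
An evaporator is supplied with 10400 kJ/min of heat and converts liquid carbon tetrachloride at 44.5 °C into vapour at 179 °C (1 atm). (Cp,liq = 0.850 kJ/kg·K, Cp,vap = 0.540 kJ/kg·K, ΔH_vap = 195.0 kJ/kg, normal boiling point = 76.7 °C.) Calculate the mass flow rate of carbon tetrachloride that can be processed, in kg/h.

Δh = 0.850×(76.7−44.5) + 195.0 + 0.540×(179−76.7) = 277.61 kJ/kg
Q = 10400 kJ/min = 173.33 kJ/s = 624000 kJ/h
ṁ = Q/Δh = 624000 / 277.61 = 2247.7 kg/h

ṁ = 2250 kg/h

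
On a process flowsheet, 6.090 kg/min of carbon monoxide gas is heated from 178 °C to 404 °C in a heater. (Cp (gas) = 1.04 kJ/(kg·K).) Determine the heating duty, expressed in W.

Q = 23900 W

Q = ṁ·Cp·ΔT = 6.090 × 1.04 × (404 − 178) = 1431.4 kJ/min
Converting: 1431.4 / 60 s = 23.857 kW
Heating duty = 23857 W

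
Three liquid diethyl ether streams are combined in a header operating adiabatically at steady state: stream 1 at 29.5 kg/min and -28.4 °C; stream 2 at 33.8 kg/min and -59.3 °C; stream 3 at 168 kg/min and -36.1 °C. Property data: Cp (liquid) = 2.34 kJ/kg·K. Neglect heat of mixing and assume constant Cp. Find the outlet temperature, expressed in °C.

T_out = -38.5 °C

Energy balance with Q = 0: Σ ṁᵢCp,ᵢ(T_out − Tᵢ) = 0
T_out = Σ ṁᵢCp,ᵢTᵢ / Σ ṁᵢCp,ᵢ
      = -20842 / 541.24 = -38.508 °C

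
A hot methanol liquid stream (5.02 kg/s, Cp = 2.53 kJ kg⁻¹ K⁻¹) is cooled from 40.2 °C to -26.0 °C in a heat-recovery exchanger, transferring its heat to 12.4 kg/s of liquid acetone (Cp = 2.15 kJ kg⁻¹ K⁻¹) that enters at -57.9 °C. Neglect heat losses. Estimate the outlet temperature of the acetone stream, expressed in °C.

T_c,out = -26.4 °C

Heat released by hot stream: Q = 5.02 × 2.53 × (40.2 − -26.0) = 840.78 kJ/s
Energy balance on cold side (adiabatic exchanger): Q = ṁ_c·Cp_c·(T_c,out − T_c,in)
T_c,out = -57.9 + 840.78/(12.4 × 2.15) = -26.363 °C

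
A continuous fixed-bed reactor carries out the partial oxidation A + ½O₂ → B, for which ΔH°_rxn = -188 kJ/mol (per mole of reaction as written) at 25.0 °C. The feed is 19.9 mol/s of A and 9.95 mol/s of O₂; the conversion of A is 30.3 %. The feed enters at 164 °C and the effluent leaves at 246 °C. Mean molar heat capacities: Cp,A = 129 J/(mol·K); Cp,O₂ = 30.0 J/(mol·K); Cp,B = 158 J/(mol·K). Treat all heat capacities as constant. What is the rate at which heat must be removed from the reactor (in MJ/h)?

Extent of reaction ξ = 0.303 × 19.9 = 6.0297 mol/s
Reaction term: ξ·ΔH°_rxn = 6.0297 × -188 = -1133.6 kJ/s
Sensible, feed 164→25 °C: -398.32 kJ/s
Outlet flows (mol/s): A 13.87, O₂ 6.9352, B 6.0297
Sensible, products 25→246 °C: 651.95 kJ/s
Q = ΔH = -879.95 kJ/s = -879.95 kW
Heat removed = 3167.8 MJ/h

Q_out = 3170 MJ/h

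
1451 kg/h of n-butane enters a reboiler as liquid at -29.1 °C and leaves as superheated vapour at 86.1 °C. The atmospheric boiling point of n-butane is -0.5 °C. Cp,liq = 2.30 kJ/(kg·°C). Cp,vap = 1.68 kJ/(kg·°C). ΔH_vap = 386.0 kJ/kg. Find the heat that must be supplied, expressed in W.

Q = 241000 W

liquid -29.1→-0.5 °C: 65.78 kJ/kg
vaporisation at -0.5 °C: 386 kJ/kg
vapour -0.5→86.1 °C: 145.49 kJ/kg
Δh = 65.78 + 386 + 145.49 = 597.27 kJ/kg
Q = ṁ·Δh = 1451 kg/h × 597.27 kJ/kg = 866640 kJ/h
|Q| = 240.73 kW = 240730 W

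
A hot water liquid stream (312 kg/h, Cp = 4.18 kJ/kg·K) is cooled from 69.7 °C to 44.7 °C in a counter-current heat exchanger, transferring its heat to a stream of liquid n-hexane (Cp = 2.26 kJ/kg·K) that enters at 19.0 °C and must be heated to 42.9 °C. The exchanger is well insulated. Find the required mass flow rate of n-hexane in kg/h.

ṁ_c = 604 kg/h

Heat released by hot stream: Q = 312 × 4.18 × (69.7 − 44.7) = 32604 kJ/h
Energy balance on cold side (adiabatic exchanger): Q = ṁ_c·Cp_c·(T_c,out − T_c,in)
ṁ_c = 32604 / [2.26 × (42.9 − 19.0)] = 603.62 kg/h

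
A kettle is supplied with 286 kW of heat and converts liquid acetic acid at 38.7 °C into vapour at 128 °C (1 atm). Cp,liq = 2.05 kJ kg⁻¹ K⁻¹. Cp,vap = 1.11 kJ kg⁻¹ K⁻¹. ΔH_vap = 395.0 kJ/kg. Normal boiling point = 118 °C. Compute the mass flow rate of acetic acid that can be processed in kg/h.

Δh = 2.05×(118−38.7) + 395.0 + 1.11×(128−118) = 568.66 kJ/kg
Q = 286 kW = 286 kJ/s = 1.0296e+06 kJ/h
ṁ = Q/Δh = 1.0296e+06 / 568.66 = 1810.6 kg/h

ṁ = 1810 kg/h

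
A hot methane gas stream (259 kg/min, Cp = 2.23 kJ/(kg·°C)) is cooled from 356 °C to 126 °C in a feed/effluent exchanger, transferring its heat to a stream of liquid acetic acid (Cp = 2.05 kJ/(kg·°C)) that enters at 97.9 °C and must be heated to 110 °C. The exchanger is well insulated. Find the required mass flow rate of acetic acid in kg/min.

Heat released by hot stream: Q = 259 × 2.23 × (356 − 126) = 132840 kJ/min
Energy balance on cold side (adiabatic exchanger): Q = ṁ_c·Cp_c·(T_c,out − T_c,in)
ṁ_c = 132840 / [2.05 × (110 − 97.9)] = 5355.4 kg/min

ṁ_c = 5360 kg/min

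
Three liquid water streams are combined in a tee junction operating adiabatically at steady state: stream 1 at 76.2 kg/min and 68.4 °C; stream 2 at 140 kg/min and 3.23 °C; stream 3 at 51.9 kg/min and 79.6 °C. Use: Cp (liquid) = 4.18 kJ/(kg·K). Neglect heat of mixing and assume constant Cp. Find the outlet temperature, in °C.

T_out = 36.5 °C

Adiabatic, steady state ⇒ Σ ṁᵢCp,ᵢ(T_out − Tᵢ) = 0
T_out = Σ ṁᵢCp,ᵢTᵢ / Σ ṁᵢCp,ᵢ
      = 40945 / 1120.7 = 36.537 °C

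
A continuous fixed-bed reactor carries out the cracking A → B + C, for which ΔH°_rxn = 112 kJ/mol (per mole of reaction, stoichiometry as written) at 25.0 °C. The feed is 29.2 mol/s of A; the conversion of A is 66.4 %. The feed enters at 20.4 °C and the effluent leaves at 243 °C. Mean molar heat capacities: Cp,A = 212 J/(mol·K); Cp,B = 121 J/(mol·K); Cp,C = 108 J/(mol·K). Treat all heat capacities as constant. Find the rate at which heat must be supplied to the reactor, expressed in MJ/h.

Extent of reaction ξ = 0.664 × 29.2 = 19.389 mol/s
Reaction term: ξ·ΔH°_rxn = 19.389 × 112 = 2171.5 kJ/s
Sensible, feed 20.4→25 °C: 28.476 kJ/s
Outlet flows (mol/s): A 9.8112, B 19.389, C 19.389
Sensible, products 25→243 °C: 1421.4 kJ/s
Q = ΔH = 3621.4 kJ/s = 3621.4 kW
Heat supplied = 13037 MJ/h

Q_in = 13000 MJ/h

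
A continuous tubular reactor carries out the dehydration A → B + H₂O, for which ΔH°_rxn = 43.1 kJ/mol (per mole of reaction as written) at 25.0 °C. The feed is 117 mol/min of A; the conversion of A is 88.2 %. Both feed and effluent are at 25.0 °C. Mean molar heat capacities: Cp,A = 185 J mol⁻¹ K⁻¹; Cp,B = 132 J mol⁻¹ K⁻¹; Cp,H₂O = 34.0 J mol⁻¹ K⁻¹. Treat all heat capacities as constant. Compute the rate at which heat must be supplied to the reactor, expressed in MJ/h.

Q_in = 267 MJ/h

Extent of reaction ξ = 0.882 × 117 = 103.19 mol/min
Reaction term: ξ·ΔH°_rxn = 103.19 × 43.1 = 4447.7 kJ/min
Q = ΔH = 4447.7 kJ/min = 74.128 kW
Heat supplied = 266.86 MJ/h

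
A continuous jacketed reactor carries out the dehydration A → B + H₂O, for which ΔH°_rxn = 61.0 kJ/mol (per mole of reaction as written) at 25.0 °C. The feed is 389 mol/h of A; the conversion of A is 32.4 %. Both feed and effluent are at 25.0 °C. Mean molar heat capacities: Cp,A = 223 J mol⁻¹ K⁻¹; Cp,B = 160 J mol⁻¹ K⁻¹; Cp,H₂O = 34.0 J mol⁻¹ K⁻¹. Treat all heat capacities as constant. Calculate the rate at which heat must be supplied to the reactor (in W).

Extent of reaction ξ = 0.324 × 389 = 126.04 mol/h
Reaction term: ξ·ΔH°_rxn = 126.04 × 61.0 = 7688.2 kJ/h
Q = ΔH = 7688.2 kJ/h = 2.1356 kW
Heat supplied = 2135.6 W

Q_in = 2140 W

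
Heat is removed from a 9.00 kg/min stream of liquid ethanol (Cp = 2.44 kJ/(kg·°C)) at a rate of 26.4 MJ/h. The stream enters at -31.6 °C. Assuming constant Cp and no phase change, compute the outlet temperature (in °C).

Q = 26.4 MJ/h = 440 kJ/min
ΔT = Q/(ṁ·Cp) = 440/(9.00×2.44) = 20.036 K
T_out = -31.6 − 20.036 = -51.636 °C

T_out = -51.6 °C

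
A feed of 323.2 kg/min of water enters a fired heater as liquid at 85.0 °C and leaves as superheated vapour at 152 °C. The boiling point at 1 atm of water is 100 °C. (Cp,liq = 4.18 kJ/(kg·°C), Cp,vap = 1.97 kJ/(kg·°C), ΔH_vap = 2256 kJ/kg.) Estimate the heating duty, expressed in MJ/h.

liquid 85.0→100 °C: 62.7 kJ/kg
vaporisation at 100 °C: 2256 kJ/kg
vapour 100→152 °C: 102.44 kJ/kg
Δh = 62.7 + 2256 + 102.44 = 2421.1 kJ/kg
Q = ṁ·Δh = 323.2 kg/min × 2421.1 kJ/kg = 782510 kJ/min
|Q| = 13042 kW = 46951 MJ/h

Q = 47000 MJ/h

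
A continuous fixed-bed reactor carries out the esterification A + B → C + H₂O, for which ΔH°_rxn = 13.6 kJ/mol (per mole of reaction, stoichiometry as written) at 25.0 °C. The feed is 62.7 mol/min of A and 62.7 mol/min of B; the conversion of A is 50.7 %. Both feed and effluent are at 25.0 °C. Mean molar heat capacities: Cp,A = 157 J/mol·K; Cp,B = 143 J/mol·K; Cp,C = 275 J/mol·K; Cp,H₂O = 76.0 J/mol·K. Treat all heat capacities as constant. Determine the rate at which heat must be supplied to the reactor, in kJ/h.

Q_in = 25900 kJ/h

Extent of reaction ξ = 0.507 × 62.7 = 31.789 mol/min
Reaction term: ξ·ΔH°_rxn = 31.789 × 13.6 = 432.33 kJ/min
Q = ΔH = 432.33 kJ/min = 7.2055 kW
Heat supplied = 25940 kJ/h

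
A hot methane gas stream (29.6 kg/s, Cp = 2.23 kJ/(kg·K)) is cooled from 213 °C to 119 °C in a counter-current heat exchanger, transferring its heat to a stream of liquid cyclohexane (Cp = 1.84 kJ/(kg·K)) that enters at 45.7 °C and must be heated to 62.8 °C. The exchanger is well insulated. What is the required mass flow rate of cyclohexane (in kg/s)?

Heat released by hot stream: Q = 29.6 × 2.23 × (213 − 119) = 6204.8 kJ/s
Energy balance on cold side (adiabatic exchanger): Q = ṁ_c·Cp_c·(T_c,out − T_c,in)
ṁ_c = 6204.8 / [1.84 × (62.8 − 45.7)] = 197.2 kg/s

ṁ_c = 197 kg/s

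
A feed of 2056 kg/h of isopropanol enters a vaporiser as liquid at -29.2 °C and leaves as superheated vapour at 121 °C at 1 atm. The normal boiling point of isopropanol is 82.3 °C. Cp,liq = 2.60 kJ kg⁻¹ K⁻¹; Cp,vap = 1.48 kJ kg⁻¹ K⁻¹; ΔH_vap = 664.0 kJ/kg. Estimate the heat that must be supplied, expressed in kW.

Q = 577 kW

liquid -29.2→82.3 °C: 289.9 kJ/kg
vaporisation at 82.3 °C: 664 kJ/kg
vapour 82.3→121 °C: 57.276 kJ/kg
Δh = 289.9 + 664 + 57.276 = 1011.2 kJ/kg
Q = ṁ·Δh = 2056 kg/h × 1011.2 kJ/kg = 2.079e+06 kJ/h
|Q| = 577.49 kW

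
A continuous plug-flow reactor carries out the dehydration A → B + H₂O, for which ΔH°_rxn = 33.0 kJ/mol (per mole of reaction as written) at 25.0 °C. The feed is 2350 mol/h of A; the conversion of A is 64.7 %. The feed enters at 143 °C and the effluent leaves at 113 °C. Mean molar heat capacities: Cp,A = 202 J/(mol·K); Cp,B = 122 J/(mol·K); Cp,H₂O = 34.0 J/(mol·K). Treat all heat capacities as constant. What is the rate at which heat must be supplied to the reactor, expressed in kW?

Extent of reaction ξ = 0.647 × 2350 = 1520.5 mol/h
Reaction term: ξ·ΔH°_rxn = 1520.5 × 33.0 = 50175 kJ/h
Sensible, feed 143→25 °C: -56015 kJ/h
Outlet flows (mol/h): A 829.55, B 1520.5, H₂O 1520.5
Sensible, products 25→113 °C: 35619 kJ/h
Q = ΔH = 29779 kJ/h = 8.272 kW
Heat supplied = 8.272 kW

Q_in = 8.27 kW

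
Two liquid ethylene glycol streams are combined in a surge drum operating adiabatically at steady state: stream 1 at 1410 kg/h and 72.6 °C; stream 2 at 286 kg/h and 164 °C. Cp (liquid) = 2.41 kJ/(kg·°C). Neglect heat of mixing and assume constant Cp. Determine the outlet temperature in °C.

No heat crosses the boundary, so H_out = H_in.
Σ ṁᵢCp,ᵢTᵢ = 1410×2.41×72.6 + 286×2.41×164 = 359740
Σ ṁᵢCp,ᵢ = 1410×2.41 + 286×2.41 = 4087.4
T_out = 359740 / 4087.4 = 88.013 °C

T_out = 88.0 °C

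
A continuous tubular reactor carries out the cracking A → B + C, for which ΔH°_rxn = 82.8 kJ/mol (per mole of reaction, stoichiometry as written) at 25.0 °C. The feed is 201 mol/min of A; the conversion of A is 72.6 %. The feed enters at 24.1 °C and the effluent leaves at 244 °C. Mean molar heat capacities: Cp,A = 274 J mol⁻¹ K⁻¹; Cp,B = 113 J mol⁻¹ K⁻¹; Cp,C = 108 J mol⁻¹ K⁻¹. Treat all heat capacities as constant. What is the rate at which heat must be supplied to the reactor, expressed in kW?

Q_in = 375 kW

Extent of reaction ξ = 0.726 × 201 = 145.93 mol/min
Reaction term: ξ·ΔH°_rxn = 145.93 × 82.8 = 12083 kJ/min
Sensible, feed 24.1→25 °C: 49.567 kJ/min
Outlet flows (mol/min): A 55.074, B 145.93, C 145.93
Sensible, products 25→244 °C: 10367 kJ/min
Q = ΔH = 22500 kJ/min = 374.99 kW
Heat supplied = 374.99 kW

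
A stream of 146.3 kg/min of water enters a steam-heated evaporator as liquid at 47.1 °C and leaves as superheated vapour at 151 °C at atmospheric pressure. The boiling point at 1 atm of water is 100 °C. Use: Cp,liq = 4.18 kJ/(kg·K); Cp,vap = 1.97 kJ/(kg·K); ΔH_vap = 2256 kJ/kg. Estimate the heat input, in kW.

liquid 47.1→100 °C: 221.12 kJ/kg
vaporisation at 100 °C: 2256 kJ/kg
vapour 100→151 °C: 100.47 kJ/kg
Δh = 221.12 + 2256 + 100.47 = 2577.6 kJ/kg
Q = ṁ·Δh = 146.3 kg/min × 2577.6 kJ/kg = 377100 kJ/min
|Q| = 6285 kW

Q = 6290 kW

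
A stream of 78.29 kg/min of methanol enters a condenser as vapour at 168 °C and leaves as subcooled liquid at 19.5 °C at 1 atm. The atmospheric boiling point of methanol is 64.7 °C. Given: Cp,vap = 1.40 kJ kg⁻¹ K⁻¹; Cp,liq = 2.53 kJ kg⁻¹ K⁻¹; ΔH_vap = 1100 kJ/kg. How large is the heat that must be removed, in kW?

Q_c = 1770 kW

vapour 168→64.7 °C: -144.62 kJ/kg
condensation at 64.7 °C: -1100 kJ/kg
liquid 64.7→19.5 °C: -114.36 kJ/kg
Δh = -144.62 + -1100 + -114.36 = -1359 kJ/kg
Q = ṁ·Δh = 78.29 kg/min × -1359 kJ/kg = -106390 kJ/min
|Q| = 1773.2 kW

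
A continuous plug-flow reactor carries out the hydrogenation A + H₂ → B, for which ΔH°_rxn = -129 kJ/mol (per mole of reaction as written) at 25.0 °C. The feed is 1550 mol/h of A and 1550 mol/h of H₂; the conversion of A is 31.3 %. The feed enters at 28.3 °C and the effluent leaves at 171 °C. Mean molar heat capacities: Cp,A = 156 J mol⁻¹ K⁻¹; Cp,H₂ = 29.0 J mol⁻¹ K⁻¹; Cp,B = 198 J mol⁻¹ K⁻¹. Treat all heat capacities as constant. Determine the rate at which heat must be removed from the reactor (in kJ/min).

Extent of reaction ξ = 0.313 × 1550 = 485.15 mol/h
Reaction term: ξ·ΔH°_rxn = 485.15 × -129 = -62584 kJ/h
Sensible, feed 28.3→25 °C: -946.28 kJ/h
Outlet flows (mol/h): A 1064.8, H₂ 1064.8, B 485.15
Sensible, products 25→171 °C: 42786 kJ/h
Q = ΔH = -20744 kJ/h = -5.7623 kW
Heat removed = 345.74 kJ/min

Q_out = 346 kJ/min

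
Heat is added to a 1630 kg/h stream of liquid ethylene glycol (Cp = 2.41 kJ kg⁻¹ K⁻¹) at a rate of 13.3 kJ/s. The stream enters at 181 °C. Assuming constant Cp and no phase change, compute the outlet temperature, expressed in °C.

T_out = 193 °C

Q = 13.3 kJ/s = 47880 kJ/h
ΔT = Q/(ṁ·Cp) = 47880/(1630×2.41) = 12.188 K
T_out = 181 + 12.188 = 193.19 °C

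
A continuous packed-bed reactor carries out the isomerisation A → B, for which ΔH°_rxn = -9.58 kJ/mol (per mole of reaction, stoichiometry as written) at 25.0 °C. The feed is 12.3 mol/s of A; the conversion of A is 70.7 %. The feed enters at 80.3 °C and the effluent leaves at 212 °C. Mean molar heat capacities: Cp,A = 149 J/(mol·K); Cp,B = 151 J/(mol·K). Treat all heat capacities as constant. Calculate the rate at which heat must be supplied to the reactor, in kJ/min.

Q_in = 9680 kJ/min

Extent of reaction ξ = 0.707 × 12.3 = 8.6961 mol/s
Reaction term: ξ·ΔH°_rxn = 8.6961 × -9.58 = -83.309 kJ/s
Sensible, feed 80.3→25 °C: -101.35 kJ/s
Outlet flows (mol/s): A 3.6039, B 8.6961
Sensible, products 25→212 °C: 345.97 kJ/s
Q = ΔH = 161.31 kJ/s = 161.31 kW
Heat supplied = 9678.6 kJ/min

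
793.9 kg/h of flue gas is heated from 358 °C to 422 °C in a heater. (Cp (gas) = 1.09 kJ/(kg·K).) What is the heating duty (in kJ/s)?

Q = ṁ·Cp·ΔT = 793.9 × 1.09 × (422 − 358) = 55382 kJ/h
Converting: 55382 / 3600 s = 15.384 kW

Q = 15.4 kJ/s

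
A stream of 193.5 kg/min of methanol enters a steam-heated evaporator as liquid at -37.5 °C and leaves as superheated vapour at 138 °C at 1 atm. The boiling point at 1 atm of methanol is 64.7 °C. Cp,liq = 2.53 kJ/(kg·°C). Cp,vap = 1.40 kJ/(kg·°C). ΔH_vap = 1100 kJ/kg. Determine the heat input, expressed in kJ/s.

Q = 4710 kJ/s

liquid -37.5→64.7 °C: 258.57 kJ/kg
vaporisation at 64.7 °C: 1100 kJ/kg
vapour 64.7→138 °C: 102.62 kJ/kg
Δh = 258.57 + 1100 + 102.62 = 1461.2 kJ/kg
Q = ṁ·Δh = 193.5 kg/min × 1461.2 kJ/kg = 282740 kJ/min
|Q| = 4712.3 kW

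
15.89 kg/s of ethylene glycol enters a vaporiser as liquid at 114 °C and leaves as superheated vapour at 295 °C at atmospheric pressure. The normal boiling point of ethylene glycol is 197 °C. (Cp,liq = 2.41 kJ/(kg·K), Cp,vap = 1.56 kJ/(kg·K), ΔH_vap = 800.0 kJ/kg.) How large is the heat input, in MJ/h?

liquid 114→197 °C: 200.03 kJ/kg
vaporisation at 197 °C: 800 kJ/kg
vapour 197→295 °C: 152.88 kJ/kg
Δh = 200.03 + 800 + 152.88 = 1152.9 kJ/kg
Q = ṁ·Δh = 15.89 kg/s × 1152.9 kJ/kg = 18320 kJ/s
|Q| = 18320 kW = 65951 MJ/h

Q = 66000 MJ/h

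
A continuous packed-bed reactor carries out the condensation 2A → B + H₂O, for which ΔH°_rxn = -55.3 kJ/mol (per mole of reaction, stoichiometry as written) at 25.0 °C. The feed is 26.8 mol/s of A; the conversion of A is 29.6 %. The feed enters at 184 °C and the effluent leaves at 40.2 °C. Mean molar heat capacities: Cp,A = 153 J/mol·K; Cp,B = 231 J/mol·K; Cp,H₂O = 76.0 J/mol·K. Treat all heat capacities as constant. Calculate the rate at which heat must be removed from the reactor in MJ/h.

Extent of reaction ξ = 0.296 × 26.8 / 2 = 3.9664 mol/s
Reaction term: ξ·ΔH°_rxn = 3.9664 × -55.3 = -219.34 kJ/s
Sensible, feed 184→25 °C: -651.96 kJ/s
Outlet flows (mol/s): A 18.867, B 3.9664, H₂O 3.9664
Sensible, products 25→40.2 °C: 62.386 kJ/s
Q = ΔH = -808.92 kJ/s = -808.92 kW
Heat removed = 2912.1 MJ/h

Q_out = 2910 MJ/h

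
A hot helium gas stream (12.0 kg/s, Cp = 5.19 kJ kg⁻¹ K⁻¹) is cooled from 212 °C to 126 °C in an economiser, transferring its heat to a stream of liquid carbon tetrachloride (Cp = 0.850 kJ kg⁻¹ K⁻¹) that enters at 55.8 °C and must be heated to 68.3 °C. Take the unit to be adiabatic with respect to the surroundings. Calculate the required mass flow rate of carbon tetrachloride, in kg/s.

ṁ_c = 504 kg/s

Heat released by hot stream: Q = 12.0 × 5.19 × (212 − 126) = 5356.1 kJ/s
Energy balance on cold side (adiabatic exchanger): Q = ṁ_c·Cp_c·(T_c,out − T_c,in)
ṁ_c = 5356.1 / [0.850 × (68.3 − 55.8)] = 504.1 kg/s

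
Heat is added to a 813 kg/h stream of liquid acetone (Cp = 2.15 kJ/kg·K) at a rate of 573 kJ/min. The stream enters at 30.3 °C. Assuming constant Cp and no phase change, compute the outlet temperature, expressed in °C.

T_out = 50.0 °C

Q = 573 kJ/min = 34380 kJ/h
ΔT = Q/(ṁ·Cp) = 34380/(813×2.15) = 19.669 K
T_out = 30.3 + 19.669 = 49.969 °C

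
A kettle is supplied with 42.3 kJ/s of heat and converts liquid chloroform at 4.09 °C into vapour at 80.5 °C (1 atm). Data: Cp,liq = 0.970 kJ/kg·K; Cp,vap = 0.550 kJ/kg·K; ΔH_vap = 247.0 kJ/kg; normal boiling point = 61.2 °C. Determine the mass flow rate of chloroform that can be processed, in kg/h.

Δh = 0.970×(61.2−4.09) + 247.0 + 0.550×(80.5−61.2) = 313.01 kJ/kg
Q = 42.3 kJ/s = 42.3 kJ/s = 152280 kJ/h
ṁ = Q/Δh = 152280 / 313.01 = 486.5 kg/h

ṁ = 486 kg/h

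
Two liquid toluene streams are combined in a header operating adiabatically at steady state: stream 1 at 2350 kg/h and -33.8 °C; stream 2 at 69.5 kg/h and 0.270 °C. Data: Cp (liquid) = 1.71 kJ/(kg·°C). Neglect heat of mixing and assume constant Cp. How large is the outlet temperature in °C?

T_out = -32.8 °C

Adiabatic, steady state ⇒ Σ ṁᵢCp,ᵢ(T_out − Tᵢ) = 0
T_out = Σ ṁᵢCp,ᵢTᵢ / Σ ṁᵢCp,ᵢ
      = -135790 / 4137.3 = -32.821 °C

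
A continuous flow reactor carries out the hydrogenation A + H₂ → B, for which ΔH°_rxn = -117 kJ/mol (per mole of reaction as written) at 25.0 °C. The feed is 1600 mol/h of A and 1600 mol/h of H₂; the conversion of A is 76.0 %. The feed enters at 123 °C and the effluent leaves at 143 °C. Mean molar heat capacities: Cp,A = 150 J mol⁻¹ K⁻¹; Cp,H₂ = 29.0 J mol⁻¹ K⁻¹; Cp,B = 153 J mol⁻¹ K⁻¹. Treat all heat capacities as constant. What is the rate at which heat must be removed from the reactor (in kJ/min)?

Q_out = 2340 kJ/min

Extent of reaction ξ = 0.760 × 1600 = 1216 mol/h
Reaction term: ξ·ΔH°_rxn = 1216 × -117 = -142270 kJ/h
Sensible, feed 123→25 °C: -28067 kJ/h
Outlet flows (mol/h): A 384, H₂ 384, B 1216
Sensible, products 25→143 °C: 30065 kJ/h
Q = ΔH = -140270 kJ/h = -38.965 kW
Heat removed = 2337.9 kJ/min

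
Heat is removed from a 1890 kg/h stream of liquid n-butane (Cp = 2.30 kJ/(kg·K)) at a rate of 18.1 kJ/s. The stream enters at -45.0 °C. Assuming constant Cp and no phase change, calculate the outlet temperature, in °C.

Q = 18.1 kJ/s = 65160 kJ/h
ΔT = Q/(ṁ·Cp) = 65160/(1890×2.30) = 14.99 K
T_out = -45.0 − 14.99 = -59.99 °C

T_out = -60.0 °C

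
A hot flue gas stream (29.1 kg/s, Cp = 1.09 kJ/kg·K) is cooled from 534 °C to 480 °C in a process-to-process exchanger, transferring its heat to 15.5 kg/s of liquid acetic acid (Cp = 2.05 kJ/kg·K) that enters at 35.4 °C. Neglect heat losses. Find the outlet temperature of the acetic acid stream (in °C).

Heat released by hot stream: Q = 29.1 × 1.09 × (534 − 480) = 1712.8 kJ/s
Energy balance on cold side (adiabatic exchanger): Q = ṁ_c·Cp_c·(T_c,out − T_c,in)
T_c,out = 35.4 + 1712.8/(15.5 × 2.05) = 89.305 °C

T_c,out = 89.3 °C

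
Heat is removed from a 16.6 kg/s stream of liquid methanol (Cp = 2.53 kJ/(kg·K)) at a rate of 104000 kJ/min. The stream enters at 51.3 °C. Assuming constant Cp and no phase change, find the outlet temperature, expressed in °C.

T_out = 10.0 °C

Q = 104000 kJ/min = 1733.3 kJ/s
ΔT = Q/(ṁ·Cp) = 1733.3/(16.6×2.53) = 41.272 K
T_out = 51.3 − 41.272 = 10.028 °C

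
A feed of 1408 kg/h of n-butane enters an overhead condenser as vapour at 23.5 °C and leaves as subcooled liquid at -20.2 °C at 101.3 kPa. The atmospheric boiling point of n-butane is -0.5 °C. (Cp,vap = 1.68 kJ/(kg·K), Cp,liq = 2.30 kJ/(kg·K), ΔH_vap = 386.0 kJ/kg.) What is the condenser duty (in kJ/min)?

Q_c = 11100 kJ/min

vapour 23.5→-0.5 °C: -40.32 kJ/kg
condensation at -0.5 °C: -386 kJ/kg
liquid -0.5→-20.2 °C: -45.31 kJ/kg
Δh = -40.32 + -386 + -45.31 = -471.63 kJ/kg
Q = ṁ·Δh = 1408 kg/h × -471.63 kJ/kg = -664060 kJ/h
|Q| = 184.46 kW = 11068 kJ/min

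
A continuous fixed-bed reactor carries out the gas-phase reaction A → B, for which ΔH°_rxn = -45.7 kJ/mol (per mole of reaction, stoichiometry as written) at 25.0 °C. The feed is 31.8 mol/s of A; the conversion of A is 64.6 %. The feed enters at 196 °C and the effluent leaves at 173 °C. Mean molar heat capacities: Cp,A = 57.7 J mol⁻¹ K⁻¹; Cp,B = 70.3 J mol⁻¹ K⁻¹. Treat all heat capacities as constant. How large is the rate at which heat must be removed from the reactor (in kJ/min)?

Extent of reaction ξ = 0.646 × 31.8 = 20.543 mol/s
Reaction term: ξ·ΔH°_rxn = 20.543 × -45.7 = -938.81 kJ/s
Sensible, feed 196→25 °C: -313.76 kJ/s
Outlet flows (mol/s): A 11.257, B 20.543
Sensible, products 25→173 °C: 309.87 kJ/s
Q = ΔH = -942.7 kJ/s = -942.7 kW
Heat removed = 56562 kJ/min

Q_out = 56600 kJ/min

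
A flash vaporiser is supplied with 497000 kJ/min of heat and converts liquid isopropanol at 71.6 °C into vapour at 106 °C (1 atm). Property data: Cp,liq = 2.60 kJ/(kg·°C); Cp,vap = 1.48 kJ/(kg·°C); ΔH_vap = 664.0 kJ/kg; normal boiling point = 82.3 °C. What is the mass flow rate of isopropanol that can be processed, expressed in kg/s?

ṁ = 11.4 kg/s

Δh = 2.60×(82.3−71.6) + 664.0 + 1.48×(106−82.3) = 726.9 kJ/kg
Q = 497000 kJ/min = 8283.3 kJ/s = 8283.3 kJ/s
ṁ = Q/Δh = 8283.3 / 726.9 = 11.395 kg/s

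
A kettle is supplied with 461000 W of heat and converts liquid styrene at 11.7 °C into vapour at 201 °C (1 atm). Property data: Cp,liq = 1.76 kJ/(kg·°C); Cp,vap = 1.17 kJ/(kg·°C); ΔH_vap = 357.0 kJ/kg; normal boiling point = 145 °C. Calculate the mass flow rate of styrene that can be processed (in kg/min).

Δh = 1.76×(145−11.7) + 357.0 + 1.17×(201−145) = 657.13 kJ/kg
Q = 461000 W = 461 kJ/s = 27660 kJ/min
ṁ = Q/Δh = 27660 / 657.13 = 42.092 kg/min

ṁ = 42.1 kg/min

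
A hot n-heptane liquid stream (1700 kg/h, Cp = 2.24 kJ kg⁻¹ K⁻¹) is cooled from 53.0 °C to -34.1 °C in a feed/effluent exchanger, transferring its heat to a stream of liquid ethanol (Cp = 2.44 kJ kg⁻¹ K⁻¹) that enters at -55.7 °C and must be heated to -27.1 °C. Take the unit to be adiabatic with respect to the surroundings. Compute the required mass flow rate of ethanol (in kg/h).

ṁ_c = 4750 kg/h

Heat released by hot stream: Q = 1700 × 2.24 × (53.0 − -34.1) = 331680 kJ/h
Energy balance on cold side (adiabatic exchanger): Q = ṁ_c·Cp_c·(T_c,out − T_c,in)
ṁ_c = 331680 / [2.44 × (-27.1 − -55.7)] = 4752.9 kg/h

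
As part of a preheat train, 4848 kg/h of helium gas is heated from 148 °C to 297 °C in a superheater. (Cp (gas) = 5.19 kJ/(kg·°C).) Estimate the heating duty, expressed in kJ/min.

Q = 62500 kJ/min

Q = ṁ·Cp·ΔT = 4848 × 5.19 × (297 − 148) = 3.749e+06 kJ/h
Converting: 3.749e+06 / 3600 s = 1041.4 kW
Heating duty = 62483 kJ/min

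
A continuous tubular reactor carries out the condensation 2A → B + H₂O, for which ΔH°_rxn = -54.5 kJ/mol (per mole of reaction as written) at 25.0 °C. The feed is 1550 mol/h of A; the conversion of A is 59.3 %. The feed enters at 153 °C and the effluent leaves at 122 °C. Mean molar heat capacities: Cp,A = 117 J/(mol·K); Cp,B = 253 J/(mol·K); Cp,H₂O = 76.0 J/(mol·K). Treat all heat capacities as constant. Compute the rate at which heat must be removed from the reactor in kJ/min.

Extent of reaction ξ = 0.593 × 1550 / 2 = 459.57 mol/h
Reaction term: ξ·ΔH°_rxn = 459.57 × -54.5 = -25047 kJ/h
Sensible, feed 153→25 °C: -23213 kJ/h
Outlet flows (mol/h): A 630.85, B 459.57, H₂O 459.57
Sensible, products 25→122 °C: 21826 kJ/h
Q = ΔH = -26434 kJ/h = -7.3427 kW
Heat removed = 440.56 kJ/min

Q_out = 441 kJ/min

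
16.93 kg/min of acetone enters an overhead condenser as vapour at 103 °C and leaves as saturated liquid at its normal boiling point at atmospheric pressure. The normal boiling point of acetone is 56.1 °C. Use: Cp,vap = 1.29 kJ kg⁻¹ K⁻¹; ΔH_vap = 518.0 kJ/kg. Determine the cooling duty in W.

Q_c = 163000 W

vapour 103→56.1 °C: -60.501 kJ/kg
condensation at 56.1 °C: -518 kJ/kg
Δh = -60.501 + -518 = -578.5 kJ/kg
Q = ṁ·Δh = 16.93 kg/min × -578.5 kJ/kg = -9794 kJ/min
|Q| = 163.23 kW = 163230 W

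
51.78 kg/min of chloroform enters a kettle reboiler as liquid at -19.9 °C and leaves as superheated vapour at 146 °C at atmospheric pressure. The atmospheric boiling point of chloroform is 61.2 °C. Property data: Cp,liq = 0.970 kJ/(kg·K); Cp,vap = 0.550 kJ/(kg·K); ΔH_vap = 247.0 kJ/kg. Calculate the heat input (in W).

liquid -19.9→61.2 °C: 78.667 kJ/kg
vaporisation at 61.2 °C: 247 kJ/kg
vapour 61.2→146 °C: 46.64 kJ/kg
Δh = 78.667 + 247 + 46.64 = 372.31 kJ/kg
Q = ṁ·Δh = 51.78 kg/min × 372.31 kJ/kg = 19278 kJ/min
|Q| = 321.3 kW = 321300 W

Q = 321000 W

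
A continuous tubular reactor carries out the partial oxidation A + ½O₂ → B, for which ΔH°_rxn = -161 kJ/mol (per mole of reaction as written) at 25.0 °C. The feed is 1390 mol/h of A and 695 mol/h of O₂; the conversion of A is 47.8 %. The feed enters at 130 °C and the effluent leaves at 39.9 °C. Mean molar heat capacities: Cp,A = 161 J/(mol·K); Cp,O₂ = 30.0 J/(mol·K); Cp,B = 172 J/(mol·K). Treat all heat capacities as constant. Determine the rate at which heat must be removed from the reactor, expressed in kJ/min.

Q_out = 2150 kJ/min

Extent of reaction ξ = 0.478 × 1390 = 664.42 mol/h
Reaction term: ξ·ΔH°_rxn = 664.42 × -161 = -106970 kJ/h
Sensible, feed 130→25 °C: -25687 kJ/h
Outlet flows (mol/h): A 725.58, O₂ 362.79, B 664.42
Sensible, products 25→39.9 °C: 3605.5 kJ/h
Q = ΔH = -129050 kJ/h = -35.848 kW
Heat removed = 2150.9 kJ/min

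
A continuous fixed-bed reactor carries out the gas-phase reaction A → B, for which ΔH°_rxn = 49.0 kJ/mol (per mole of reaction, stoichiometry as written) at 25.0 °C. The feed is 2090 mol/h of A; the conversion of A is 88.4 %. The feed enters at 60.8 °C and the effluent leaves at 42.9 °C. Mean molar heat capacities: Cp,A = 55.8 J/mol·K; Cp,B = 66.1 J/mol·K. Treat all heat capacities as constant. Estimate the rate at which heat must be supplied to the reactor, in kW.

Q_in = 24.7 kW

Extent of reaction ξ = 0.884 × 2090 = 1847.6 mol/h
Reaction term: ξ·ΔH°_rxn = 1847.6 × 49.0 = 90530 kJ/h
Sensible, feed 60.8→25 °C: -4175.1 kJ/h
Outlet flows (mol/h): A 242.44, B 1847.6
Sensible, products 25→42.9 °C: 2428.2 kJ/h
Q = ΔH = 88784 kJ/h = 24.662 kW
Heat supplied = 24.662 kW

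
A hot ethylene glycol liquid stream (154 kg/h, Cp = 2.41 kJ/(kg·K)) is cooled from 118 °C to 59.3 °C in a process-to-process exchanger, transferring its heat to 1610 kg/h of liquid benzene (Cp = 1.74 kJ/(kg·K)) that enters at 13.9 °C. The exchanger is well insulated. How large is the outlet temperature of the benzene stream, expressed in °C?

T_c,out = 21.7 °C

Heat released by hot stream: Q = 154 × 2.41 × (118 − 59.3) = 21786 kJ/h
Energy balance on cold side (adiabatic exchanger): Q = ṁ_c·Cp_c·(T_c,out − T_c,in)
T_c,out = 13.9 + 21786/(1610 × 1.74) = 21.677 °C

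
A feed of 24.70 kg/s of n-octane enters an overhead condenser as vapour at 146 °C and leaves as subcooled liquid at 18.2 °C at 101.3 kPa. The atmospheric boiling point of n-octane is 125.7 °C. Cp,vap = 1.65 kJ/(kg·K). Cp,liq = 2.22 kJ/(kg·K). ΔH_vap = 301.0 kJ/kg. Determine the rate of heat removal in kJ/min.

Q_c = 849000 kJ/min

vapour 146→125.7 °C: -33.495 kJ/kg
condensation at 125.7 °C: -301 kJ/kg
liquid 125.7→18.2 °C: -238.65 kJ/kg
Δh = -33.495 + -301 + -238.65 = -573.14 kJ/kg
Q = ṁ·Δh = 24.70 kg/s × -573.14 kJ/kg = -14157 kJ/s
|Q| = 14157 kW = 849400 kJ/min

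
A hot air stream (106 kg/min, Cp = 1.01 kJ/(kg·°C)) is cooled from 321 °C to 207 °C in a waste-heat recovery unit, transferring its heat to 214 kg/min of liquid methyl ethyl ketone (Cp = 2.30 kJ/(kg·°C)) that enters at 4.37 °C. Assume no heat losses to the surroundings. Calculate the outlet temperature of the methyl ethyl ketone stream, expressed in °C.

T_c,out = 29.2 °C

Heat released by hot stream: Q = 106 × 1.01 × (321 − 207) = 12205 kJ/min
Energy balance on cold side (adiabatic exchanger): Q = ṁ_c·Cp_c·(T_c,out − T_c,in)
T_c,out = 4.37 + 12205/(214 × 2.30) = 29.167 °C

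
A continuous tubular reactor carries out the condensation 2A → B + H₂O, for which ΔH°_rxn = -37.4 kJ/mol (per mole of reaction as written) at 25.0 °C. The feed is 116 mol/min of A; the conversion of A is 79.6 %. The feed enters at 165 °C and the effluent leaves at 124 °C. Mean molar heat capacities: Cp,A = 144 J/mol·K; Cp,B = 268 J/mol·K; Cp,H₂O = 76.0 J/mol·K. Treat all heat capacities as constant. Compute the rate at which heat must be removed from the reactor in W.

Extent of reaction ξ = 0.796 × 116 / 2 = 46.168 mol/min
Reaction term: ξ·ΔH°_rxn = 46.168 × -37.4 = -1726.7 kJ/min
Sensible, feed 165→25 °C: -2338.6 kJ/min
Outlet flows (mol/min): A 23.664, B 46.168, H₂O 46.168
Sensible, products 25→124 °C: 1909.7 kJ/min
Q = ΔH = -2155.6 kJ/min = -35.927 kW
Heat removed = 35927 W

Q_out = 35900 W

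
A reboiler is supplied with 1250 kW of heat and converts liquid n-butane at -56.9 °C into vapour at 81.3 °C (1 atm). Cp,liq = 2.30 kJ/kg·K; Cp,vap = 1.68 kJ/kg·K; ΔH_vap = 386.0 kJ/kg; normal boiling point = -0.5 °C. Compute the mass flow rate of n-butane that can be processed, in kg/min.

Δh = 2.30×(-0.5−-56.9) + 386.0 + 1.68×(81.3−-0.5) = 653.14 kJ/kg
Q = 1250 kW = 1250 kJ/s = 75000 kJ/min
ṁ = Q/Δh = 75000 / 653.14 = 114.83 kg/min

ṁ = 115 kg/min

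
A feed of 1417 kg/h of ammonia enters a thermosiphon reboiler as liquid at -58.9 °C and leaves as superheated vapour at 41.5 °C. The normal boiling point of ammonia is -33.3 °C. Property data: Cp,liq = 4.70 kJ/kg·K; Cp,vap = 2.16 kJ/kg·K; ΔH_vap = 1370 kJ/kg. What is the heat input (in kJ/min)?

Q = 39000 kJ/min

liquid -58.9→-33.3 °C: 120.32 kJ/kg
vaporisation at -33.3 °C: 1370 kJ/kg
vapour -33.3→41.5 °C: 161.57 kJ/kg
Δh = 120.32 + 1370 + 161.57 = 1651.9 kJ/kg
Q = ṁ·Δh = 1417 kg/h × 1651.9 kJ/kg = 2.3407e+06 kJ/h
|Q| = 650.2 kW = 39012 kJ/min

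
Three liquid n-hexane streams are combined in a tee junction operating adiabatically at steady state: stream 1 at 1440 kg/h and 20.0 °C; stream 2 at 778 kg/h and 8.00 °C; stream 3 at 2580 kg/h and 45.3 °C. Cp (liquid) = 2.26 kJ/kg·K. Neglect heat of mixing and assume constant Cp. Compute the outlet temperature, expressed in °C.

Adiabatic, steady state ⇒ Σ ṁᵢCp,ᵢ(T_out − Tᵢ) = 0
Σ ṁᵢCp,ᵢTᵢ = 1440×2.26×20.0 + 778×2.26×8.00 + 2580×2.26×45.3 = 343290
Σ ṁᵢCp,ᵢ = 1440×2.26 + 778×2.26 + 2580×2.26 = 10843
T_out = 343290 / 10843 = 31.659 °C

T_out = 31.7 °C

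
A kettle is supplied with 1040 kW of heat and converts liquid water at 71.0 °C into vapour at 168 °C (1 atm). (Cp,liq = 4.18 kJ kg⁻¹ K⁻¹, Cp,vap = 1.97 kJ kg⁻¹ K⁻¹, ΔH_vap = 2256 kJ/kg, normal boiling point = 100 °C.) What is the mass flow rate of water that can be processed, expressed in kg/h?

ṁ = 1490 kg/h

Δh = 4.18×(100−71.0) + 2256 + 1.97×(168−100) = 2511.2 kJ/kg
Q = 1040 kW = 1040 kJ/s = 3.744e+06 kJ/h
ṁ = Q/Δh = 3.744e+06 / 2511.2 = 1490.9 kg/h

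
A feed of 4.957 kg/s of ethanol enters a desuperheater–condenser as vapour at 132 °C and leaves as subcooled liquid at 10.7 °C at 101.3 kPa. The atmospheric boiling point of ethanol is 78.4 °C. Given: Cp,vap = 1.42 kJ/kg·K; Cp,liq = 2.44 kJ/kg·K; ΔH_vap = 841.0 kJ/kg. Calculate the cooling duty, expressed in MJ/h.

vapour 132→78.4 °C: -76.112 kJ/kg
condensation at 78.4 °C: -841 kJ/kg
liquid 78.4→10.7 °C: -165.19 kJ/kg
Δh = -76.112 + -841 + -165.19 = -1082.3 kJ/kg
Q = ṁ·Δh = 4.957 kg/s × -1082.3 kJ/kg = -5365 kJ/s
|Q| = 5365 kW = 19314 MJ/h

Q_c = 19300 MJ/h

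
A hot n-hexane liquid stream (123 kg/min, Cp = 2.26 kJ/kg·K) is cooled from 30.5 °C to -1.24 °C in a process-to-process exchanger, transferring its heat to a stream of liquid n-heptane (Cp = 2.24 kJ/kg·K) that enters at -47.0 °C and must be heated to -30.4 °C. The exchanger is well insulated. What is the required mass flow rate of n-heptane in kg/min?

ṁ_c = 237 kg/min

Heat released by hot stream: Q = 123 × 2.26 × (30.5 − -1.24) = 8823.1 kJ/min
Energy balance on cold side (adiabatic exchanger): Q = ṁ_c·Cp_c·(T_c,out − T_c,in)
ṁ_c = 8823.1 / [2.24 × (-30.4 − -47.0)] = 237.28 kg/min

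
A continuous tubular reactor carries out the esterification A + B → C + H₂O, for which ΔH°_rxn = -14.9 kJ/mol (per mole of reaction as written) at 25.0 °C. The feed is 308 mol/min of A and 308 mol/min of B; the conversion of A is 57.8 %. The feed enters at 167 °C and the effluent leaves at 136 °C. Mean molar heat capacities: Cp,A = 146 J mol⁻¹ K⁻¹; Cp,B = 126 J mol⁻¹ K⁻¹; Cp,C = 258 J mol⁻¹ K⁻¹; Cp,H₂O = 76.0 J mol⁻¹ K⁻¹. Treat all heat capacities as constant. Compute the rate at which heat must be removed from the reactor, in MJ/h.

Q_out = 241 MJ/h

Extent of reaction ξ = 0.578 × 308 = 178.02 mol/min
Reaction term: ξ·ΔH°_rxn = 178.02 × -14.9 = -2652.6 kJ/min
Sensible, feed 167→25 °C: -11896 kJ/min
Outlet flows (mol/min): A 129.98, B 129.98, C 178.02, H₂O 178.02
Sensible, products 25→136 °C: 10524 kJ/min
Q = ΔH = -4024.5 kJ/min = -67.074 kW
Heat removed = 241.47 MJ/h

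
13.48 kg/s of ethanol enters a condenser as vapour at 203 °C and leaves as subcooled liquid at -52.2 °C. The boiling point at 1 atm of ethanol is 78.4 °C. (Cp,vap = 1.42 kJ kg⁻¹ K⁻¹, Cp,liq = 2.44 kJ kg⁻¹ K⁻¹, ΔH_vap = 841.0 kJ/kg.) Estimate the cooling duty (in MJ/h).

vapour 203→78.4 °C: -176.93 kJ/kg
condensation at 78.4 °C: -841 kJ/kg
liquid 78.4→-52.2 °C: -318.66 kJ/kg
Δh = -176.93 + -841 + -318.66 = -1336.6 kJ/kg
Q = ṁ·Δh = 13.48 kg/s × -1336.6 kJ/kg = -18017 kJ/s
|Q| = 18017 kW = 64862 MJ/h

Q_c = 64900 MJ/h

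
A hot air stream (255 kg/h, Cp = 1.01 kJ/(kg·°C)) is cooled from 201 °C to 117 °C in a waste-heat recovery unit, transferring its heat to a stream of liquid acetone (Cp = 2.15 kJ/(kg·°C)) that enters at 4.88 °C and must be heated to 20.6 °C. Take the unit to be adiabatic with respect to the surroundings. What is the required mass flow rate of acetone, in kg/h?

ṁ_c = 640 kg/h

Heat released by hot stream: Q = 255 × 1.01 × (201 − 117) = 21634 kJ/h
Energy balance on cold side (adiabatic exchanger): Q = ṁ_c·Cp_c·(T_c,out − T_c,in)
ṁ_c = 21634 / [2.15 × (20.6 − 4.88)] = 640.1 kg/h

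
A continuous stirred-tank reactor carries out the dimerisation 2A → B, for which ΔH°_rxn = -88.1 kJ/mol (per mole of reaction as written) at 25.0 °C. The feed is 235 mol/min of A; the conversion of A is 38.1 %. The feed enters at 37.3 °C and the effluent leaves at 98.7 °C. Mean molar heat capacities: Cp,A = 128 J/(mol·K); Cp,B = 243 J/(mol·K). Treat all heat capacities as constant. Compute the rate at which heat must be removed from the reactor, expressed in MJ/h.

Extent of reaction ξ = 0.381 × 235 / 2 = 44.767 mol/min
Reaction term: ξ·ΔH°_rxn = 44.767 × -88.1 = -3944 kJ/min
Sensible, feed 37.3→25 °C: -369.98 kJ/min
Outlet flows (mol/min): A 145.47, B 44.767
Sensible, products 25→98.7 °C: 2174 kJ/min
Q = ΔH = -2140 kJ/min = -35.667 kW
Heat removed = 128.4 MJ/h

Q_out = 128 MJ/h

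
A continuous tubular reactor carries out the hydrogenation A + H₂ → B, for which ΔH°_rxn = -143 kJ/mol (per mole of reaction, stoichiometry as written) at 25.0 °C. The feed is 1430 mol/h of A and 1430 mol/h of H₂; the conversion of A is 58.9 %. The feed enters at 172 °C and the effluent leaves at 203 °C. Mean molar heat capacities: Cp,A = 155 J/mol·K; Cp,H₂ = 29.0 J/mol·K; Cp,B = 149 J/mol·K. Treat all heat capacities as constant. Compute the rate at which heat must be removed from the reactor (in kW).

Q_out = 32.6 kW

Extent of reaction ξ = 0.589 × 1430 = 842.27 mol/h
Reaction term: ξ·ΔH°_rxn = 842.27 × -143 = -120440 kJ/h
Sensible, feed 172→25 °C: -38679 kJ/h
Outlet flows (mol/h): A 587.73, H₂ 587.73, B 842.27
Sensible, products 25→203 °C: 41588 kJ/h
Q = ΔH = -117540 kJ/h = -32.649 kW
Heat removed = 32.649 kW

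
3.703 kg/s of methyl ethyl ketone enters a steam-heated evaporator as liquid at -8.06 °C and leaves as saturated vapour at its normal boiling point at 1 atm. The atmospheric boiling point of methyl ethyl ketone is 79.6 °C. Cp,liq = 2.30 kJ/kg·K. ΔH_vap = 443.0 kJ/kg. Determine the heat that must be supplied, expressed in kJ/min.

Q = 143000 kJ/min

liquid -8.06→79.6 °C: 201.62 kJ/kg
vaporisation at 79.6 °C: 443 kJ/kg
Δh = 201.62 + 443 = 644.62 kJ/kg
Q = ṁ·Δh = 3.703 kg/s × 644.62 kJ/kg = 2387 kJ/s
|Q| = 2387 kW = 143220 kJ/min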